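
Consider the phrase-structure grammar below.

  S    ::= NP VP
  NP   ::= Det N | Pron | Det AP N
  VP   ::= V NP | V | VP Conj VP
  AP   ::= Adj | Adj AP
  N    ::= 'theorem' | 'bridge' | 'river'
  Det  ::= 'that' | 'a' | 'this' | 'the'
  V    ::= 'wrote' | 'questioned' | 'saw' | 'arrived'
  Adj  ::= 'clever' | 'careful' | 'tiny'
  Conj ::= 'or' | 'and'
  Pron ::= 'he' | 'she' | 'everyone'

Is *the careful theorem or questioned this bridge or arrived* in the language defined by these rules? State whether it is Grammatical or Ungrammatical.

Ungrammatical

For S → NP VP, the only prefix that parses as NP is 'the careful theorem', but the remainder 'or questioned this bridge or arrived' is not a VP under these rules.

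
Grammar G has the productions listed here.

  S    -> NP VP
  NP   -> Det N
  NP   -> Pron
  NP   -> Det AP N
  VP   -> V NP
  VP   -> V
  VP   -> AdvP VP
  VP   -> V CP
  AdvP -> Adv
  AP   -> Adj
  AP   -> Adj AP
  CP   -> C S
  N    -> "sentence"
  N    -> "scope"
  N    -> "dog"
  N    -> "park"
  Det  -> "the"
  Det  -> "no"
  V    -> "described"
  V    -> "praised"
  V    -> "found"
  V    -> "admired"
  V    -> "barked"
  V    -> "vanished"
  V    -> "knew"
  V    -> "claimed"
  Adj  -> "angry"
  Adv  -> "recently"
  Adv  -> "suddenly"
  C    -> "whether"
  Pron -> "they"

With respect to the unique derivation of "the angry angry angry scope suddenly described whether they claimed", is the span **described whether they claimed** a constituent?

[S [NP [Det the] [AP [Adj angry] [AP [Adj angry] [AP [Adj angry]]]] [N scope]] [VP [AdvP [Adv suddenly]] [VP [V described] [CP [C whether] [S [NP [Pron they]] [VP [V claimed]]]]]]]
The words 'described whether they claimed' are exhaustively dominated by a single VP node (built by VP → V CP), so they form a constituent.

Yes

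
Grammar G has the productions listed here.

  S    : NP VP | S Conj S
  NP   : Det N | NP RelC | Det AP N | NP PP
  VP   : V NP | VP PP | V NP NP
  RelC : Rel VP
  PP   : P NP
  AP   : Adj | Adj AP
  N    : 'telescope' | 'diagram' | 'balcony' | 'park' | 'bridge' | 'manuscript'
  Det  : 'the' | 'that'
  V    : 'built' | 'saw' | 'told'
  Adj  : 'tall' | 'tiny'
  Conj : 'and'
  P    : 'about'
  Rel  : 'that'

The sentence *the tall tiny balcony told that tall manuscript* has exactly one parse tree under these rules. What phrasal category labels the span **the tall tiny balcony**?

NP

S
  NP
    Det: the
    AP
      Adj: tall
      AP
        Adj: tiny
    N: balcony
  VP
    V: told
    NP
      Det: that
      AP
        Adj: tall
      N: manuscript
The span 'the tall tiny balcony' is the NP node built by NP → Det AP N.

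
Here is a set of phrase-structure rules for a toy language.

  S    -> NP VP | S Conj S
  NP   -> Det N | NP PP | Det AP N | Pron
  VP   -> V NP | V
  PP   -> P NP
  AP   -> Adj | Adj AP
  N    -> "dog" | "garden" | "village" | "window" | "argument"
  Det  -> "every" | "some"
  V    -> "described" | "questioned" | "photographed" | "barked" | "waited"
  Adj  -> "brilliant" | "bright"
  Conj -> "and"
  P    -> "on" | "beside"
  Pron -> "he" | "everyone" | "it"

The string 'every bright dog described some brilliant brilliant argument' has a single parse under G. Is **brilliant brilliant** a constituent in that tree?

Yes

[S [NP [Det every] [AP [Adj bright]] [N dog]] [VP [V described] [NP [Det some] [AP [Adj brilliant] [AP [Adj brilliant]]] [N argument]]]]
The words 'brilliant brilliant' are exhaustively dominated by a single AP node (built by AP → Adj AP), so they form a constituent.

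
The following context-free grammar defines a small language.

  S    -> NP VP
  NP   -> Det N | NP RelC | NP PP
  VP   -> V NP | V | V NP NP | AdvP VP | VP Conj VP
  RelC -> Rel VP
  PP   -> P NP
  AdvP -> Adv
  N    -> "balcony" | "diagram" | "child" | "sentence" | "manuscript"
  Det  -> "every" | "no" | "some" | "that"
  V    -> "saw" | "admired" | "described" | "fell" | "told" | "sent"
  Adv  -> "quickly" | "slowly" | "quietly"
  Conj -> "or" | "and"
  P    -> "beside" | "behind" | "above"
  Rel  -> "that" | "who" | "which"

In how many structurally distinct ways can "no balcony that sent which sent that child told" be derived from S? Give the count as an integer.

[S [NP [NP [NP [Det no] [N balcony]] [RelC [Rel that] [VP [V sent]]]] [RelC [Rel which] [VP [V sent] [NP [Det that] [N child]]]]] [VP [V told]]]
No rule offers an alternative attachment or grouping for any span, so this is the only derivation.

1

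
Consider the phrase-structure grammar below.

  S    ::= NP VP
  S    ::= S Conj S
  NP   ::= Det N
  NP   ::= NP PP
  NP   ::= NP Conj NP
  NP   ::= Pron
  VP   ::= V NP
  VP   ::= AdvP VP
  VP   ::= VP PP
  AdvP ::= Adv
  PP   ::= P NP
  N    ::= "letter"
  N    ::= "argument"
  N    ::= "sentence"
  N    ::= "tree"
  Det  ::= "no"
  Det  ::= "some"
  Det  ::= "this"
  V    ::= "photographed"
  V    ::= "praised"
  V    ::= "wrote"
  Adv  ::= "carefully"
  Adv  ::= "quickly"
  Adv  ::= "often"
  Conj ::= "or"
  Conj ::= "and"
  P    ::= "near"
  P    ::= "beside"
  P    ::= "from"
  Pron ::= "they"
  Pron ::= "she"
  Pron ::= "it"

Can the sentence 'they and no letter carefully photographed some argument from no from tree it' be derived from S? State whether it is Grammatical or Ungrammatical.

Ungrammatical

A Det word can never sit immediately before a P word in any string this grammar generates, so the substring 'no from' rules out a derivation.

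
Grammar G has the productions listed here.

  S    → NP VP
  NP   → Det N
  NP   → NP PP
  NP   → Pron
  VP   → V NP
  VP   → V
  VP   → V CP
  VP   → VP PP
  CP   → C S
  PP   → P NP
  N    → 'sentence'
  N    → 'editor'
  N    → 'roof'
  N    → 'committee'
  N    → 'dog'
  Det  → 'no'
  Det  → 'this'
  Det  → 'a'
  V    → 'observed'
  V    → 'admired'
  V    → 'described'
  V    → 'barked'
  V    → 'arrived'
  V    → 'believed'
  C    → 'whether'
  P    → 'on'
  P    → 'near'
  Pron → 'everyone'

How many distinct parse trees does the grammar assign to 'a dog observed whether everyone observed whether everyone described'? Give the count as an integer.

[S [NP [Det a] [N dog]] [VP [V observed] [CP [C whether] [S [NP [Pron everyone]] [VP [V observed] [CP [C whether] [S [NP [Pron everyone]] [VP [V described]]]]]]]]]
No rule offers an alternative attachment or grouping for any span, so this is the only derivation.

1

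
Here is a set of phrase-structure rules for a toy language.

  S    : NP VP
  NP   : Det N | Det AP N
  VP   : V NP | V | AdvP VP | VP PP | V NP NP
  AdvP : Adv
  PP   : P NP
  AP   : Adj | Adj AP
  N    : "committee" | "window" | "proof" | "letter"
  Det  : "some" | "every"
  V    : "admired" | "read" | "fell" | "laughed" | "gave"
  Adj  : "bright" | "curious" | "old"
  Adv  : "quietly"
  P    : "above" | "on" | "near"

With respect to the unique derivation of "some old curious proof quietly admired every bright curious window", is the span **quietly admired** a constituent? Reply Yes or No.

[S [NP [Det some] [AP [Adj old] [AP [Adj curious]]] [N proof]] [VP [AdvP [Adv quietly]] [VP [V admired] [NP [Det every] [AP [Adj bright] [AP [Adj curious]]] [N window]]]]]
The smallest constituent containing 'quietly admired' is the VP spanning 'quietly admired every bright curious window'; no single node in the tree dominates exactly the given words.

No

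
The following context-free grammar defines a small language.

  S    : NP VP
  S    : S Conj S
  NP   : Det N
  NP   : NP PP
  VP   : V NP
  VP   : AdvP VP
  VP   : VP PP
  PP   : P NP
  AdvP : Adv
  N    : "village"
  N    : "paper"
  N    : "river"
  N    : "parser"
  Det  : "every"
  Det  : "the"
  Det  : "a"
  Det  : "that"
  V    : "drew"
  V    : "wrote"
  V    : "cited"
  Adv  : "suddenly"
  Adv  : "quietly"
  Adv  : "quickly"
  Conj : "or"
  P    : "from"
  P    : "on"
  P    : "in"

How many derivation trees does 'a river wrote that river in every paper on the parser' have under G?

5

Two of the 5 distinct bracketings:
[S [NP [Det a] [N river]] [VP [V wrote] [NP [NP [Det that] [N river]] [PP [P in] [NP [NP [Det every] [N paper]] [PP [P on] [NP [Det the] [N parser]]]]]]]]
[S [NP [Det a] [N river]] [VP [V wrote] [NP [NP [NP [Det that] [N river]] [PP [P in] [NP [Det every] [N paper]]]] [PP [P on] [NP [Det the] [N parser]]]]]]
The trees differ in how a recursive rule is bracketed over the same span.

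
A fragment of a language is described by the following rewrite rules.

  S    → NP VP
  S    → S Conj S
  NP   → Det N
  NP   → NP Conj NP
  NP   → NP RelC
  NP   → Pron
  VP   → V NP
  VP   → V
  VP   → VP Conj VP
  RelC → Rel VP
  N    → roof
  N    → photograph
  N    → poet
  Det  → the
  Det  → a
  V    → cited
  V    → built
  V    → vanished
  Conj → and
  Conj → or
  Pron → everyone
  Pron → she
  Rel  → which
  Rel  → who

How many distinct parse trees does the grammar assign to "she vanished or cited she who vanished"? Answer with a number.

[S [NP [Pron she]] [VP [VP [V vanished]] [Conj or] [VP [V cited] [NP [NP [Pron she]] [RelC [Rel who] [VP [V vanished]]]]]]]
No rule offers an alternative attachment or grouping for any span, so this is the only derivation.

1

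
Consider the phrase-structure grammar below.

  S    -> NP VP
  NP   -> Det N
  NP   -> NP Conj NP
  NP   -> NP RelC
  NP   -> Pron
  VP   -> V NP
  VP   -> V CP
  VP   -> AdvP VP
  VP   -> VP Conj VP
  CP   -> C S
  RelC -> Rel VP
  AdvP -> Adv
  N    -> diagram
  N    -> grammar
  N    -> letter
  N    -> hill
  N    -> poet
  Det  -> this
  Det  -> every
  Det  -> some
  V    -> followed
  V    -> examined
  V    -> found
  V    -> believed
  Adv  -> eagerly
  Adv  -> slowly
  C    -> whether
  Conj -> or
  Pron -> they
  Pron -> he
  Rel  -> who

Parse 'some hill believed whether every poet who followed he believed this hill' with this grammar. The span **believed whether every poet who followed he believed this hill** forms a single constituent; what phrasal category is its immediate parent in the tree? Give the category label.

[S [NP [Det some] [N hill]] [VP [V believed] [CP [C whether] [S [NP [NP [Det every] [N poet]] [RelC [Rel who] [VP [V followed] [NP [Pron he]]]]] [VP [V believed] [NP [Det this] [N hill]]]]]]]
The span 'believed whether every poet who followed he believed this hill' is the VP node built by VP → V CP.
Its mother is the S built by S → NP VP.

S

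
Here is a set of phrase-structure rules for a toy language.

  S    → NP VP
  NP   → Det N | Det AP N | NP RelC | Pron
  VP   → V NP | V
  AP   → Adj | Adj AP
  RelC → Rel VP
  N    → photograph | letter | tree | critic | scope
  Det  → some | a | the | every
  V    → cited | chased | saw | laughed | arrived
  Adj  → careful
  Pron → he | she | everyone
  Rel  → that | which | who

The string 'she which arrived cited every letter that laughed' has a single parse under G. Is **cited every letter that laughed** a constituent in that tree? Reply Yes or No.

[S [NP [NP [Pron she]] [RelC [Rel which] [VP [V arrived]]]] [VP [V cited] [NP [NP [Det every] [N letter]] [RelC [Rel that] [VP [V laughed]]]]]]
The words 'cited every letter that laughed' are exhaustively dominated by a single VP node (built by VP → V NP), so they form a constituent.

Yes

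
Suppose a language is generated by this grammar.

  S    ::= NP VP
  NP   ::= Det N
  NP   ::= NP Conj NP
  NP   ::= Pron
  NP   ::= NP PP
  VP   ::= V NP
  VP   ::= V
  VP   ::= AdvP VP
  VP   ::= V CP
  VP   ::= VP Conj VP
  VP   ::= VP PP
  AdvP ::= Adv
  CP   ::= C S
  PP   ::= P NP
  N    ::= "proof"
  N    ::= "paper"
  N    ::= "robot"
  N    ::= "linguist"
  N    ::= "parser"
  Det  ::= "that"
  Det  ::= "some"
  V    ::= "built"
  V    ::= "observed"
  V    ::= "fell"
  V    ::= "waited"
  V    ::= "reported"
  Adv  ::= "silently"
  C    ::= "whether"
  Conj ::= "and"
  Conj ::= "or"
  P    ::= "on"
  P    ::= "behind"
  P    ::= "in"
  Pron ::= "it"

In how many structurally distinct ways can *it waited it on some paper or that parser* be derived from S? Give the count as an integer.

Two of the 3 distinct bracketings:
[S [NP [Pron it]] [VP [V waited] [NP [NP [NP [Pron it]] [PP [P on] [NP [Det some] [N paper]]]] [Conj or] [NP [Det that] [N parser]]]]]
[S [NP [Pron it]] [VP [V waited] [NP [NP [Pron it]] [PP [P on] [NP [NP [Det some] [N paper]] [Conj or] [NP [Det that] [N parser]]]]]]]
The trees differ in how a recursive rule is bracketed over the same span.

3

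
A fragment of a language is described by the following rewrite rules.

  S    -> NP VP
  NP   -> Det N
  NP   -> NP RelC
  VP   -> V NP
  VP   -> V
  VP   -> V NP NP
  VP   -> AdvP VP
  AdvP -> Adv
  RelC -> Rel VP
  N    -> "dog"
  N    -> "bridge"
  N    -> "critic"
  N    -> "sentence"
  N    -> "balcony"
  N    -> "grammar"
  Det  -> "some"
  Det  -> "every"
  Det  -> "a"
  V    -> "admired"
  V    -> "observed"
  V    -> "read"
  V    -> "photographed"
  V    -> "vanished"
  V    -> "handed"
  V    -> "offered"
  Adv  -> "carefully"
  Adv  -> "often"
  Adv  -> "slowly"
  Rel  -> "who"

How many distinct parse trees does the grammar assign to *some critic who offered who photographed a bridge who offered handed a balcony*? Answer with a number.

The two bracketings:
[S [NP [NP [NP [Det some] [N critic]] [RelC [Rel who] [VP [V offered]]]] [RelC [Rel who] [VP [V photographed] [NP [NP [Det a] [N bridge]] [RelC [Rel who] [VP [V offered]]]]]]] [VP [V handed] [NP [Det a] [N balcony]]]]
[S [NP [NP [NP [NP [Det some] [N critic]] [RelC [Rel who] [VP [V offered]]]] [RelC [Rel who] [VP [V photographed] [NP [Det a] [N bridge]]]]] [RelC [Rel who] [VP [V offered]]]] [VP [V handed] [NP [Det a] [N balcony]]]]
The trees differ in how a recursive rule is bracketed over the same span.

2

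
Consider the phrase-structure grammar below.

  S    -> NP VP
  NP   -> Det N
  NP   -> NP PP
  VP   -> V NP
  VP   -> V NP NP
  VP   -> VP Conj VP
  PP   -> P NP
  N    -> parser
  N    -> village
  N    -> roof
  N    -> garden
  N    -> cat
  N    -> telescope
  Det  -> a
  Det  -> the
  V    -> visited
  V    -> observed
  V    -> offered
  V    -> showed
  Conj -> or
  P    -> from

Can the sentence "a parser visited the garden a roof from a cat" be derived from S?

Grammatical

[S [NP [Det a] [N parser]] [VP [V visited] [NP [Det the] [N garden]] [NP [NP [Det a] [N roof]] [PP [P from] [NP [Det a] [N cat]]]]]]
Every word is introduced by a lexical rule and the phrasal rules combine the resulting categories into a single S.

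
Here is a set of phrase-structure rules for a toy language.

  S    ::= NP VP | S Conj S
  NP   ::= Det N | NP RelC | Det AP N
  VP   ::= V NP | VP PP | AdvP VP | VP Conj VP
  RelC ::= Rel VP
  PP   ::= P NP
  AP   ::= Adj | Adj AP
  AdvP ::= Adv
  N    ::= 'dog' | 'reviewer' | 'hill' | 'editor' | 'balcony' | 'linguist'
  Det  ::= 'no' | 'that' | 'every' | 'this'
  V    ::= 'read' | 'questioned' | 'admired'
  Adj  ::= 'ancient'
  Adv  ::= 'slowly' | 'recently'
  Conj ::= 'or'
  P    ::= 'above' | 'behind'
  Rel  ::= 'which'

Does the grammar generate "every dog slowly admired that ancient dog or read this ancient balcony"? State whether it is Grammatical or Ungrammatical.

S
  NP
    Det: every
    N: dog
  VP
    AdvP
      Adv: slowly
    VP
      VP
        V: admired
        NP
          Det: that
          AP
            Adj: ancient
          N: dog
      Conj: or
      VP
        V: read
        NP
          Det: this
          AP
            Adj: ancient
          N: balcony
The bracketing above is licensed at every node by one of the given productions, with S at the root.

Grammatical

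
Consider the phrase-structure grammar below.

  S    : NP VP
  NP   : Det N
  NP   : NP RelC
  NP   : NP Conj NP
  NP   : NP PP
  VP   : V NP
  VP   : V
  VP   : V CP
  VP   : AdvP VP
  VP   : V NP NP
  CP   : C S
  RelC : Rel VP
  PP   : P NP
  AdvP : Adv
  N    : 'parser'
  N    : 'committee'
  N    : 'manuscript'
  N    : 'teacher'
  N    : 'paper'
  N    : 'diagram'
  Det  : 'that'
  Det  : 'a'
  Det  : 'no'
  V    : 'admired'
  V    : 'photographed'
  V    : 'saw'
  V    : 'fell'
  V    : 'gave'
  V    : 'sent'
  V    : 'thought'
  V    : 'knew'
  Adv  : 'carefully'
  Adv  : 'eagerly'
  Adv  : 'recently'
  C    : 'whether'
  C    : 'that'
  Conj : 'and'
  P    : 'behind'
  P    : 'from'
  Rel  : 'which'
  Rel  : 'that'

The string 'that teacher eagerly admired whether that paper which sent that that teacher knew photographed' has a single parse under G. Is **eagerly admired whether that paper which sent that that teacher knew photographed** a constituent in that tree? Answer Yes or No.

Yes

[S [NP [Det that] [N teacher]] [VP [AdvP [Adv eagerly]] [VP [V admired] [CP [C whether] [S [NP [NP [Det that] [N paper]] [RelC [Rel which] [VP [V sent] [CP [C that] [S [NP [Det that] [N teacher]] [VP [V knew]]]]]]] [VP [V photographed]]]]]]]
The words 'eagerly admired whether that paper which sent that that teacher knew photographed' are exhaustively dominated by a single VP node (built by VP → AdvP VP), so they form a constituent.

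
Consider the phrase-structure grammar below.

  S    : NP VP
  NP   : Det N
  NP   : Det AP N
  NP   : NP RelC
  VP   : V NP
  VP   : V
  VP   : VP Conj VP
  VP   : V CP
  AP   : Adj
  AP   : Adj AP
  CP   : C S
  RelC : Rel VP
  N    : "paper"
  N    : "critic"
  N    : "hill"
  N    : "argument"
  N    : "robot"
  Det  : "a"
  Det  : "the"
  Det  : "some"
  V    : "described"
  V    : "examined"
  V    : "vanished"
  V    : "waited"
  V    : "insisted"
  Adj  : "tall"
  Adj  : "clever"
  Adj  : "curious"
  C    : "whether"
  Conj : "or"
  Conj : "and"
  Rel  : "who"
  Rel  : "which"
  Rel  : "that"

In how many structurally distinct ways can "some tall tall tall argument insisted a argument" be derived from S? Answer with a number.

1

[S [NP [Det some] [AP [Adj tall] [AP [Adj tall] [AP [Adj tall]]]] [N argument]] [VP [V insisted] [NP [Det a] [N argument]]]]
No rule offers an alternative attachment or grouping for any span, so this is the only derivation.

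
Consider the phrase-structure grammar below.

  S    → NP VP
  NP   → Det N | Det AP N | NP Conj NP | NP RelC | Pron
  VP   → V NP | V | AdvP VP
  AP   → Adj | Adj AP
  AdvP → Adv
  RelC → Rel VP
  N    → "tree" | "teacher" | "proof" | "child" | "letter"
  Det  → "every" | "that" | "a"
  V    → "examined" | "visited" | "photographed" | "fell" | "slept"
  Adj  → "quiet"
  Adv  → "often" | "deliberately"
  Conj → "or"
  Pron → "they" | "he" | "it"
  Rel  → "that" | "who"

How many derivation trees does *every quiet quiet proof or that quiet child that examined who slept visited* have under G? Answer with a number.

3

Two of the 3 distinct bracketings:
[S [NP [NP [Det every] [AP [Adj quiet] [AP [Adj quiet]]] [N proof]] [Conj or] [NP [NP [NP [Det that] [AP [Adj quiet]] [N child]] [RelC [Rel that] [VP [V examined]]]] [RelC [Rel who] [VP [V slept]]]]] [VP [V visited]]]
[S [NP [NP [NP [Det every] [AP [Adj quiet] [AP [Adj quiet]]] [N proof]] [Conj or] [NP [NP [Det that] [AP [Adj quiet]] [N child]] [RelC [Rel that] [VP [V examined]]]]] [RelC [Rel who] [VP [V slept]]]] [VP [V visited]]]
The trees differ in how a recursive rule is bracketed over the same span.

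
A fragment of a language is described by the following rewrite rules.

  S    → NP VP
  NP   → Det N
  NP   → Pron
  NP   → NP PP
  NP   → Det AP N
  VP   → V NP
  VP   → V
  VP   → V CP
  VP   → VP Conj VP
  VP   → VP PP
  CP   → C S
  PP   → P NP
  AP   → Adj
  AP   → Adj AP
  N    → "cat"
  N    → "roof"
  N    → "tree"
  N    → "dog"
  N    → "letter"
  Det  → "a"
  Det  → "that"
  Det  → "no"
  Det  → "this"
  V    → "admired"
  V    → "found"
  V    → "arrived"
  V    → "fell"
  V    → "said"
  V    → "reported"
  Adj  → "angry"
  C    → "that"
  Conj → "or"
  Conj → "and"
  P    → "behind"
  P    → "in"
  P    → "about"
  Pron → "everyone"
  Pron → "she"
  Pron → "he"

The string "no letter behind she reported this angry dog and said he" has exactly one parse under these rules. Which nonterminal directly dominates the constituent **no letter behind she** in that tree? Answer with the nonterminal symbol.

S

[S [NP [NP [Det no] [N letter]] [PP [P behind] [NP [Pron she]]]] [VP [VP [V reported] [NP [Det this] [AP [Adj angry]] [N dog]]] [Conj and] [VP [V said] [NP [Pron he]]]]]
The span 'no letter behind she' is the NP node built by NP → NP PP.
Its mother is the S built by S → NP VP.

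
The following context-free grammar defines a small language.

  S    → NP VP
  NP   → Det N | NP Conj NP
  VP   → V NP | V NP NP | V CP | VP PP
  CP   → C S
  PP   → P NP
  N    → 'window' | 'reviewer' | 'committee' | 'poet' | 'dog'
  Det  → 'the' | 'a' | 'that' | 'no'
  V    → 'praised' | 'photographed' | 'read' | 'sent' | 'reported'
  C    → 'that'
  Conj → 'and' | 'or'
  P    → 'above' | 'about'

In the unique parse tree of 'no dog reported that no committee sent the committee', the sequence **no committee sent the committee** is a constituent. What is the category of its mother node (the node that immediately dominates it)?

S
  NP
    Det: no
    N: dog
  VP
    V: reported
    CP
      C: that
      S
        NP
          Det: no
          N: committee
        VP
          V: sent
          NP
            Det: the
            N: committee
The span 'no committee sent the committee' is the S node built by S → NP VP.
Its mother is the CP built by CP → C S.

CP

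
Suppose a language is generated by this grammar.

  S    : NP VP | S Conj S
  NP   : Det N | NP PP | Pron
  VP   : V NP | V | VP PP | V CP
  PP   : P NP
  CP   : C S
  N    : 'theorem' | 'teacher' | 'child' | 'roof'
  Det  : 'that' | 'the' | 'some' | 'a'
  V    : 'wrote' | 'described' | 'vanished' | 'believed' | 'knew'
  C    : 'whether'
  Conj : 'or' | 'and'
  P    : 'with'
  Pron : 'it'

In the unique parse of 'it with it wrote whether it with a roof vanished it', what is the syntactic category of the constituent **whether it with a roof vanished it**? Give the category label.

CP

S
  NP
    NP
      Pron: it
    PP
      P: with
      NP
        Pron: it
  VP
    V: wrote
    CP
      C: whether
      S
        NP
          NP
            Pron: it
          PP
            P: with
            NP
              Det: a
              N: roof
        VP
          V: vanished
          NP
            Pron: it
The span 'whether it with a roof vanished it' is the CP node built by CP → C S.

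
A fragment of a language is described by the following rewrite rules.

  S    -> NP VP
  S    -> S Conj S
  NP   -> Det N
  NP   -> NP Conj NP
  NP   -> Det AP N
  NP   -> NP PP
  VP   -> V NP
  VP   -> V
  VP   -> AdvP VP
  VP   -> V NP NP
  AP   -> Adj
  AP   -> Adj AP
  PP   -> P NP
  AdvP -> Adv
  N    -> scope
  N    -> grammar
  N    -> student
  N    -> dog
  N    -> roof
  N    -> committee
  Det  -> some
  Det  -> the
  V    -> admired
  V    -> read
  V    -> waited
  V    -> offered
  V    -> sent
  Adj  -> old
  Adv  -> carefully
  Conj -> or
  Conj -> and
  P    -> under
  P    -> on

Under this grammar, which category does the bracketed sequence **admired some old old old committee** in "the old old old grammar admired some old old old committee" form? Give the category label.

[S [NP [Det the] [AP [Adj old] [AP [Adj old] [AP [Adj old]]]] [N grammar]] [VP [V admired] [NP [Det some] [AP [Adj old] [AP [Adj old] [AP [Adj old]]]] [N committee]]]]
The span 'admired some old old old committee' is the VP node built by VP → V NP.

VP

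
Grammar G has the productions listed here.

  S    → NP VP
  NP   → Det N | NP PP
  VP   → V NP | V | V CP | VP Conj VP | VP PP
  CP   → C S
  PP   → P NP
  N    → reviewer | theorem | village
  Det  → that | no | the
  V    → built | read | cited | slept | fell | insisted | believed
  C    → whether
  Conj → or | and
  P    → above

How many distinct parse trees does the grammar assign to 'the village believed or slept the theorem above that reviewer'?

3

Two of the 3 distinct bracketings:
[S [NP [Det the] [N village]] [VP [VP [V believed]] [Conj or] [VP [V slept] [NP [NP [Det the] [N theorem]] [PP [P above] [NP [Det that] [N reviewer]]]]]]]
[S [NP [Det the] [N village]] [VP [VP [V believed]] [Conj or] [VP [VP [V slept] [NP [Det the] [N theorem]]] [PP [P above] [NP [Det that] [N reviewer]]]]]]
The difference turns on whether NP → NP PP is used at the relevant span, versus an alternative expansion of NP.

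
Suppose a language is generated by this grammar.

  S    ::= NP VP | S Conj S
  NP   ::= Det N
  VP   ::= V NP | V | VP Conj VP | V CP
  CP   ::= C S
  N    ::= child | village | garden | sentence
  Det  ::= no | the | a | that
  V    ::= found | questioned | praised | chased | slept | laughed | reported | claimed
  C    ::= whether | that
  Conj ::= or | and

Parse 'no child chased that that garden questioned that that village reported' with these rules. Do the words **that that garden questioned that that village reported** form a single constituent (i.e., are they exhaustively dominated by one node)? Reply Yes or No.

Yes

[S [NP [Det no] [N child]] [VP [V chased] [CP [C that] [S [NP [Det that] [N garden]] [VP [V questioned] [CP [C that] [S [NP [Det that] [N village]] [VP [V reported]]]]]]]]]
The words 'that that garden questioned that that village reported' are exhaustively dominated by a single CP node (built by CP → C S), so they form a constituent.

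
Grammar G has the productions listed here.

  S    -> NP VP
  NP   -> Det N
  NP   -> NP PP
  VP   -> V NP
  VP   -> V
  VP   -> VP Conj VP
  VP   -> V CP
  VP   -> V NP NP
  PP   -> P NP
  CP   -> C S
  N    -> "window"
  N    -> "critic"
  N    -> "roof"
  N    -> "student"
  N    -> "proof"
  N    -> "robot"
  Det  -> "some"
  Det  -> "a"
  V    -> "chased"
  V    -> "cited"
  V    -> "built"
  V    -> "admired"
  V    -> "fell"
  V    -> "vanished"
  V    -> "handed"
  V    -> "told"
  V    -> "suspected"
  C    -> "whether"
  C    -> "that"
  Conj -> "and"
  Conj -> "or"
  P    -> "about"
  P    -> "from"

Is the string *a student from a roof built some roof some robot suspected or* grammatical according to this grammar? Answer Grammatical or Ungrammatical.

Ungrammatical

For S → NP VP, every NP-prefix leaves a non-VP remainder: after 'a student' the remainder is not a VP; after 'a student from a roof' the remainder is not a VP.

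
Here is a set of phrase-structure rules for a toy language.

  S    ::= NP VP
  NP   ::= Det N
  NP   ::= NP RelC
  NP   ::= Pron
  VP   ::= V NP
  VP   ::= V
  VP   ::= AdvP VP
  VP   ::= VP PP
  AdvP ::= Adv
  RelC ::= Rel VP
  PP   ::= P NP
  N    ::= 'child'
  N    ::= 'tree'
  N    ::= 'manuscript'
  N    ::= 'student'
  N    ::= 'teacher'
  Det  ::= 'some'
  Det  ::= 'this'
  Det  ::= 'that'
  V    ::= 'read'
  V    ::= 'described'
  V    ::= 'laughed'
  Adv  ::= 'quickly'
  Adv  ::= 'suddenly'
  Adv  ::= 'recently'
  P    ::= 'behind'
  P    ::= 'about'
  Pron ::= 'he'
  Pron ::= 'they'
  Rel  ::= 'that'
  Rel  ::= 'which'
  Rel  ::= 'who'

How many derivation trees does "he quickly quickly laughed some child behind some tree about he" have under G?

Two of the 6 distinct bracketings:
[S [NP [Pron he]] [VP [AdvP [Adv quickly]] [VP [AdvP [Adv quickly]] [VP [VP [VP [V laughed] [NP [Det some] [N child]]] [PP [P behind] [NP [Det some] [N tree]]]] [PP [P about] [NP [Pron he]]]]]]]
[S [NP [Pron he]] [VP [AdvP [Adv quickly]] [VP [VP [AdvP [Adv quickly]] [VP [VP [V laughed] [NP [Det some] [N child]]] [PP [P behind] [NP [Det some] [N tree]]]]] [PP [P about] [NP [Pron he]]]]]]
The trees differ in how a recursive rule is bracketed over the same span.

6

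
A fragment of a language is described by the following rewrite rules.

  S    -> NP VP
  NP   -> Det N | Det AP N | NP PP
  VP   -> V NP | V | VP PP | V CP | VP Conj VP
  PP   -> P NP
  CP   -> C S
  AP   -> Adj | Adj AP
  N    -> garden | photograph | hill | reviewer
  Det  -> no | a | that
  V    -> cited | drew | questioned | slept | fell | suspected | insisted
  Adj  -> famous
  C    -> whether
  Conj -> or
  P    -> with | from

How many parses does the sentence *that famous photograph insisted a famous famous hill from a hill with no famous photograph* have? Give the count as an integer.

Two of the 5 distinct bracketings:
[S [NP [Det that] [AP [Adj famous]] [N photograph]] [VP [V insisted] [NP [NP [Det a] [AP [Adj famous] [AP [Adj famous]]] [N hill]] [PP [P from] [NP [NP [Det a] [N hill]] [PP [P with] [NP [Det no] [AP [Adj famous]] [N photograph]]]]]]]]
[S [NP [Det that] [AP [Adj famous]] [N photograph]] [VP [V insisted] [NP [NP [NP [Det a] [AP [Adj famous] [AP [Adj famous]]] [N hill]] [PP [P from] [NP [Det a] [N hill]]]] [PP [P with] [NP [Det no] [AP [Adj famous]] [N photograph]]]]]]
The trees differ in how a recursive rule is bracketed over the same span.

5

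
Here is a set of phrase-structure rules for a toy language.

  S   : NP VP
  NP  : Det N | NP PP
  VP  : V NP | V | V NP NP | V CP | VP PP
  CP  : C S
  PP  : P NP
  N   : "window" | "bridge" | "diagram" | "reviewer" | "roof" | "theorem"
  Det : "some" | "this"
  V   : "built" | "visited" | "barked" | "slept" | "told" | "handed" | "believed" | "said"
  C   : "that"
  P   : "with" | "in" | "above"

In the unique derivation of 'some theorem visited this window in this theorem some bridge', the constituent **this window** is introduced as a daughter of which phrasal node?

NP

S
  NP
    Det: some
    N: theorem
  VP
    V: visited
    NP
      NP
        Det: this
        N: window
      PP
        P: in
        NP
          Det: this
          N: theorem
    NP
      Det: some
      N: bridge
The span 'this window' is the NP node built by NP → Det N.
Its mother is the NP built by NP → NP PP.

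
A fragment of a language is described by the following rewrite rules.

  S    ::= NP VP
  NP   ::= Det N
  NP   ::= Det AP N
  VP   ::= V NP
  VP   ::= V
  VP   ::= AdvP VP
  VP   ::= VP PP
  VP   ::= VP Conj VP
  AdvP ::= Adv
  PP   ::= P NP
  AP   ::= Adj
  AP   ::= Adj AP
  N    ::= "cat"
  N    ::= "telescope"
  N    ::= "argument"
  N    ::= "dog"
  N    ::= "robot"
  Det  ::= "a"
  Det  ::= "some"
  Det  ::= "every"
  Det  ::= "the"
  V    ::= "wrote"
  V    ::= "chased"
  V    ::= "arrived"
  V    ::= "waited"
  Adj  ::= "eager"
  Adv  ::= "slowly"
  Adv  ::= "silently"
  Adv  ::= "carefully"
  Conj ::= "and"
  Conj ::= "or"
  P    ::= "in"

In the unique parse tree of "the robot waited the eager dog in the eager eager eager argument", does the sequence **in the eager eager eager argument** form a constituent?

Yes

[S [NP [Det the] [N robot]] [VP [VP [V waited] [NP [Det the] [AP [Adj eager]] [N dog]]] [PP [P in] [NP [Det the] [AP [Adj eager] [AP [Adj eager] [AP [Adj eager]]]] [N argument]]]]]
The words 'in the eager eager eager argument' are exhaustively dominated by a single PP node (built by PP → P NP), so they form a constituent.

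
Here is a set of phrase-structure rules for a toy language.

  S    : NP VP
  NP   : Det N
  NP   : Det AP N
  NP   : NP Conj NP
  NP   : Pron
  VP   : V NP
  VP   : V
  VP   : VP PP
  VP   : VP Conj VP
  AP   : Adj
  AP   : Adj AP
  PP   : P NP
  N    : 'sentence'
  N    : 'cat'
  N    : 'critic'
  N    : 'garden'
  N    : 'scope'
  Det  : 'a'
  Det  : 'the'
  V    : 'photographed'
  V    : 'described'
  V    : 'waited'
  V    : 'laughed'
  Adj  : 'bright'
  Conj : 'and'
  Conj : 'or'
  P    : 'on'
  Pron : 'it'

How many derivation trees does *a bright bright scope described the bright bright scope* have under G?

1

[S [NP [Det a] [AP [Adj bright] [AP [Adj bright]]] [N scope]] [VP [V described] [NP [Det the] [AP [Adj bright] [AP [Adj bright]]] [N scope]]]]
No rule offers an alternative attachment or grouping for any span, so this is the only derivation.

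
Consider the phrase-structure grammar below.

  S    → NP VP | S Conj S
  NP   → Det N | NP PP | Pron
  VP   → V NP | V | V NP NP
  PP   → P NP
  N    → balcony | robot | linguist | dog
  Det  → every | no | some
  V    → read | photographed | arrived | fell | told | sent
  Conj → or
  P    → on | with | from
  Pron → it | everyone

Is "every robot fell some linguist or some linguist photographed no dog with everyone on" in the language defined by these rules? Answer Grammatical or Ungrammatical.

Ungrammatical

For S → NP VP, the only prefix that parses as NP is 'every robot', but the remainder 'fell some linguist or some linguist photographed no dog with everyone on' is not a VP under these rules. The alternative S rule S → S Conj S likewise has no satisfying split.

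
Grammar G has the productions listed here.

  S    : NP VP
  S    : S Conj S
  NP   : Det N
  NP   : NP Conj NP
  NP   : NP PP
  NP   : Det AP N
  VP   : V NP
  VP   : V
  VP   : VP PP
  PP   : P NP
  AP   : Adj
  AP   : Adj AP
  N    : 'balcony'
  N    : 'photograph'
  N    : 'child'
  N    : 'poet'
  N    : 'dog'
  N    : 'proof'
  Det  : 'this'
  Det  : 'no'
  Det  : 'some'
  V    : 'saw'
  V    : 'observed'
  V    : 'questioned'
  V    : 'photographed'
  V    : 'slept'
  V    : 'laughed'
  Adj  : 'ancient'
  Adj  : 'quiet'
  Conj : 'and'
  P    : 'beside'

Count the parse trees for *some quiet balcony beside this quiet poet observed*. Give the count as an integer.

1

[S [NP [NP [Det some] [AP [Adj quiet]] [N balcony]] [PP [P beside] [NP [Det this] [AP [Adj quiet]] [N poet]]]] [VP [V observed]]]
No rule offers an alternative attachment or grouping for any span, so this is the only derivation.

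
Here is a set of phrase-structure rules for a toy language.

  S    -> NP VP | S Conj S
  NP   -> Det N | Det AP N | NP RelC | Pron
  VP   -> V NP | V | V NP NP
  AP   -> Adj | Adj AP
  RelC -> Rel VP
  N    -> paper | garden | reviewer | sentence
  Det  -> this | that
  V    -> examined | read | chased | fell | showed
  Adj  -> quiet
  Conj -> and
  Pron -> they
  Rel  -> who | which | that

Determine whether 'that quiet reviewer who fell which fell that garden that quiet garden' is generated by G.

Ungrammatical

For S → NP VP, every NP-prefix leaves a non-VP remainder: after 'that quiet reviewer' the remainder is not a VP; after 'that quiet reviewer who fell' the remainder is not a VP; after 'that quiet reviewer who fell which fell' the remainder is not a VP (and 1 more). The alternative S rule S → S Conj S likewise has no satisfying split.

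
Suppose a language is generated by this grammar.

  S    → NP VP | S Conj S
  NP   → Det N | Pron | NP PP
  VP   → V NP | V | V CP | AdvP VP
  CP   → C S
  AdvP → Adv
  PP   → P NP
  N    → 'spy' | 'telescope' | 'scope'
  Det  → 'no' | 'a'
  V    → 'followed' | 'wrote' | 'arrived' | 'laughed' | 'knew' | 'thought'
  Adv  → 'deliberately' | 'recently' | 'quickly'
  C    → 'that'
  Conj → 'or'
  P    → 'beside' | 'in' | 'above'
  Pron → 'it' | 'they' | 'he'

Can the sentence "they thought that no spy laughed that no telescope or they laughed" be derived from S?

For S → NP VP, the only prefix that parses as NP is 'they', but the remainder 'thought that no spy laughed that no telescope or they laughed' is not a VP under these rules. The alternative S rule S → S Conj S likewise has no satisfying split.

Ungrammatical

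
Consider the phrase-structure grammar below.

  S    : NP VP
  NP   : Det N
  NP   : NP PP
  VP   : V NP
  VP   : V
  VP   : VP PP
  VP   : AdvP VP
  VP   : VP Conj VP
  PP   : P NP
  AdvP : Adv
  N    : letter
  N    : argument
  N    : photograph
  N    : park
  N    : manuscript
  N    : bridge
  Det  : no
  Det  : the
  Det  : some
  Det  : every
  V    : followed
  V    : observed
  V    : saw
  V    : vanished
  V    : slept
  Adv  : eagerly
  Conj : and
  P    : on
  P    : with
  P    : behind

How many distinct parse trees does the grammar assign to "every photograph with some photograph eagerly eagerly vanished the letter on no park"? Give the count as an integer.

Two of the 4 distinct bracketings:
[S [NP [NP [Det every] [N photograph]] [PP [P with] [NP [Det some] [N photograph]]]] [VP [VP [AdvP [Adv eagerly]] [VP [AdvP [Adv eagerly]] [VP [V vanished] [NP [Det the] [N letter]]]]] [PP [P on] [NP [Det no] [N park]]]]]
[S [NP [NP [Det every] [N photograph]] [PP [P with] [NP [Det some] [N photograph]]]] [VP [AdvP [Adv eagerly]] [VP [VP [AdvP [Adv eagerly]] [VP [V vanished] [NP [Det the] [N letter]]]] [PP [P on] [NP [Det no] [N park]]]]]]
The trees differ in how a recursive rule is bracketed over the same span.

4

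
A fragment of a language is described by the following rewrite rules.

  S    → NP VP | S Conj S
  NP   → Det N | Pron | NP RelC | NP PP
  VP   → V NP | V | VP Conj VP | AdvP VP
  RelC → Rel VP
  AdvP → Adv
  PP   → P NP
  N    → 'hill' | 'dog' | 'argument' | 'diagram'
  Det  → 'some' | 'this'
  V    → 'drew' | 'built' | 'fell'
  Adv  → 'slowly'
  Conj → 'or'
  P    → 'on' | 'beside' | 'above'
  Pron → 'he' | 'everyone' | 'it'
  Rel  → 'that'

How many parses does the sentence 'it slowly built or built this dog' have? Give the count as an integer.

The two bracketings:
[S [NP [Pron it]] [VP [VP [AdvP [Adv slowly]] [VP [V built]]] [Conj or] [VP [V built] [NP [Det this] [N dog]]]]]
[S [NP [Pron it]] [VP [AdvP [Adv slowly]] [VP [VP [V built]] [Conj or] [VP [V built] [NP [Det this] [N dog]]]]]]
The trees differ in how a recursive rule is bracketed over the same span.

2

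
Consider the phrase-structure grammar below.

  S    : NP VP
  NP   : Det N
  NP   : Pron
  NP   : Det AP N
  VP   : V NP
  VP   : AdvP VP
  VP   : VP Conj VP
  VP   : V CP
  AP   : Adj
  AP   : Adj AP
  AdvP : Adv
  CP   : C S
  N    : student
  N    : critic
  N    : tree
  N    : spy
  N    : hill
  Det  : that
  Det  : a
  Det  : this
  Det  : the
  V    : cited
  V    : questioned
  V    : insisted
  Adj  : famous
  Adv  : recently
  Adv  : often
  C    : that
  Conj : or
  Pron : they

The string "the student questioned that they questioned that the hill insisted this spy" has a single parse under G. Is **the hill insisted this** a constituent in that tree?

No

[S [NP [Det the] [N student]] [VP [V questioned] [CP [C that] [S [NP [Pron they]] [VP [V questioned] [CP [C that] [S [NP [Det the] [N hill]] [VP [V insisted] [NP [Det this] [N spy]]]]]]]]]]
The smallest constituent containing 'the hill insisted this' is the S spanning 'the hill insisted this spy'; no single node in the tree dominates exactly the given words.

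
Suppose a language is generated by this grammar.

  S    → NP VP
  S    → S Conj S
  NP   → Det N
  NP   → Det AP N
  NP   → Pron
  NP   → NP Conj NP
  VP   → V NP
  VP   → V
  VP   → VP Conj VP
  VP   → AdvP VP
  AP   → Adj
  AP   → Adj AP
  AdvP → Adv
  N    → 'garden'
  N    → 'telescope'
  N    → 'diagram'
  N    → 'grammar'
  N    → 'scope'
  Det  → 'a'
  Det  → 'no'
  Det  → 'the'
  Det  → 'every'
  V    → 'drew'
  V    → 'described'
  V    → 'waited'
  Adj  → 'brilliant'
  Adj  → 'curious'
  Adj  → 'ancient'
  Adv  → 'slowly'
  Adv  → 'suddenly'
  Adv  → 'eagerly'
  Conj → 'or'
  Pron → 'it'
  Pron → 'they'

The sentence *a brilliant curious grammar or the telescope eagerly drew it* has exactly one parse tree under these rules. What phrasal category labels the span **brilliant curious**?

[S [NP [NP [Det a] [AP [Adj brilliant] [AP [Adj curious]]] [N grammar]] [Conj or] [NP [Det the] [N telescope]]] [VP [AdvP [Adv eagerly]] [VP [V drew] [NP [Pron it]]]]]
The span 'brilliant curious' is the AP node built by AP → Adj AP.

AP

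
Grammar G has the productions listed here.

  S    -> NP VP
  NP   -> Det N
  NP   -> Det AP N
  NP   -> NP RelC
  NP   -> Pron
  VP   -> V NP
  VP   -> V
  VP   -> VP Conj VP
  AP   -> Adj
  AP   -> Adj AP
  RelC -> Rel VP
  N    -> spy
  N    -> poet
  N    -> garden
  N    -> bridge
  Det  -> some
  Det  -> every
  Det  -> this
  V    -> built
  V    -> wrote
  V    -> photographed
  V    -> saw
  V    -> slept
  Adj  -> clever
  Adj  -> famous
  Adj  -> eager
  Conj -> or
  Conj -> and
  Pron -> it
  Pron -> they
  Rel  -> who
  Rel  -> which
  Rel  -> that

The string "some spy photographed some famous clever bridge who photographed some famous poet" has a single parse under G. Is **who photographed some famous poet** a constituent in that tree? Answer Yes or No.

[S [NP [Det some] [N spy]] [VP [V photographed] [NP [NP [Det some] [AP [Adj famous] [AP [Adj clever]]] [N bridge]] [RelC [Rel who] [VP [V photographed] [NP [Det some] [AP [Adj famous]] [N poet]]]]]]]
The words 'who photographed some famous poet' are exhaustively dominated by a single RelC node (built by RelC → Rel VP), so they form a constituent.

Yes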